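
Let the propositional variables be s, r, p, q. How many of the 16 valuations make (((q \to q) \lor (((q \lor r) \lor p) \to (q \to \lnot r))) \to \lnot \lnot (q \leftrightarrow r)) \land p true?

4

Initial set: {T ((((q \to q) \lor (((q \lor r) \lor p) \to (q \to \lnot r))) \to \lnot \lnot (q \leftrightarrow r)) \land p)}.
T ((((q \to q) \lor (((q \lor r) \lor p) \to (q \to \lnot r))) \to \lnot \lnot (q \leftrightarrow r)) \land p): α-rule — add T (((q \to q) \lor (((q \lor r) \lor p) \to (q \to \lnot r))) \to \lnot \lnot (q \leftrightarrow r)), T p.
T (((q \to q) \lor (((q \lor r) \lor p) \to (q \to \lnot r))) \to \lnot \lnot (q \leftrightarrow r)): β-rule — branch into F ((q \to q) \lor (((q \lor r) \lor p) \to (q \to \lnot r)))  //  T \lnot \lnot (q \leftrightarrow r).
  branch 1 (add F ((q \to q) \lor (((q \lor r) \lor p) \to (q \to \lnot r)))):
    F ((q \to q) \lor (((q \lor r) \lor p) \to (q \to \lnot r))): α-rule — add F (q \to q), F (((q \lor r) \lor p) \to (q \to \lnot r)).
    F (q \to q): α-rule — add T q, F q.
    × closes — contains both q and \lnot q.
  branch 2 (add T \lnot \lnot (q \leftrightarrow r)):
    T \lnot \lnot (q \leftrightarrow r): drop double negation, giving T (q \leftrightarrow r).
    T (q \leftrightarrow r): β-rule — branch into T q, T r  //  F q, F r.
      branch 2.1 (add T q, T r):
        ○ open, literals {p=T, q=T, r=T}.
      branch 2.2 (add F q, F r):
        ○ open, literals {p=T, q=F, r=F}.
1 branch closed, 2 open.
Each open branch fixes some atoms; the unmentioned ones are free. Counting distinct full assignments: branch {p=T, q=T, r=T} (s) contributes 2 new; branch {p=T, q=F, r=F} (s) contributes 2 new. Total: 4.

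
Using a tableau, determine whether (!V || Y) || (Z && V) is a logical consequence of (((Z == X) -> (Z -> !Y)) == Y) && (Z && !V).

Initial set: {T ((((Z == X) -> (Z -> !Y)) == Y) && (Z && !V)); F ((!V || Y) || (Z && V))}.
T ((((Z == X) -> (Z -> !Y)) == Y) && (Z && !V)): α-rule — add T (((Z == X) -> (Z -> !Y)) == Y), T (Z && !V).
F ((!V || Y) || (Z && V)): α-rule — add F (!V || Y), F (Z && V).
T (Z && !V): α-rule — add T Z, T !V.
F (!V || Y): α-rule — add F !V, F Y.
× closes — contains both V and !V.
All 1 branch closes.
Every branch closed, so the premises entail the conclusion.

Yes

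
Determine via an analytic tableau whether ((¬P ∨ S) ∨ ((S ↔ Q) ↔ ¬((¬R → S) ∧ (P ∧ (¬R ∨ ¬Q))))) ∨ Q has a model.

Initial set: {(((¬P ∨ S) ∨ ((S ↔ Q) ↔ ¬((¬R → S) ∧ (P ∧ (¬R ∨ ¬Q))))) ∨ Q)}.
(((¬P ∨ S) ∨ ((S ↔ Q) ↔ ¬((¬R → S) ∧ (P ∧ (¬R ∨ ¬Q))))) ∨ Q): β-rule — branch into ((¬P ∨ S) ∨ ((S ↔ Q) ↔ ¬((¬R → S) ∧ (P ∧ (¬R ∨ ¬Q)))))  //  Q.
  branch 1 (add ((¬P ∨ S) ∨ ((S ↔ Q) ↔ ¬((¬R → S) ∧ (P ∧ (¬R ∨ ¬Q)))))):
    ((¬P ∨ S) ∨ ((S ↔ Q) ↔ ¬((¬R → S) ∧ (P ∧ (¬R ∨ ¬Q))))): β-rule — branch into (¬P ∨ S)  //  ((S ↔ Q) ↔ ¬((¬R → S) ∧ (P ∧ (¬R ∨ ¬Q)))).
      branch 1.1 (add (¬P ∨ S)):
        (¬P ∨ S): β-rule — branch into ¬P  //  S.
          branch 1.1.1 (add ¬P):
            ○ open, literals {P=false}.
          branch 1.1.2 (add S):
            ○ open, literals {S=true}.
      branch 1.2 (add ((S ↔ Q) ↔ ¬((¬R → S) ∧ (P ∧ (¬R ∨ ¬Q))))):
        ((S ↔ Q) ↔ ¬((¬R → S) ∧ (P ∧ (¬R ∨ ¬Q)))): β-rule — branch into (S ↔ Q), ¬((¬R → S) ∧ (P ∧ (¬R ∨ ¬Q)))  //  ¬(S ↔ Q), ¬¬((¬R → S) ∧ (P ∧ (¬R ∨ ¬Q))).
          branch 1.2.1 (add (S ↔ Q), ¬((¬R → S) ∧ (P ∧ (¬R ∨ ¬Q)))):
            (S ↔ Q): β-rule — branch into S, Q  //  ¬S, ¬Q.
              branch 1.2.1.1 (add S, Q):
                ¬((¬R → S) ∧ (P ∧ (¬R ∨ ¬Q))): β-rule — branch into ¬(¬R → S)  //  ¬(P ∧ (¬R ∨ ¬Q)).
                  branch 1.2.1.1.1 (add ¬(¬R → S)):
                    ¬(¬R → S): α-rule — add ¬R, ¬S.
                    × closes — contains both S and ¬S.
                  branch 1.2.1.1.2 (add ¬(P ∧ (¬R ∨ ¬Q))):
                    ¬(P ∧ (¬R ∨ ¬Q)): β-rule — branch into ¬P  //  ¬(¬R ∨ ¬Q).
                      branch 1.2.1.1.2.1 (add ¬P):
                        ○ open, literals {P=false, Q=true, S=true}.
                      branch 1.2.1.1.2.2 (add ¬(¬R ∨ ¬Q)):
                        ¬(¬R ∨ ¬Q): α-rule — add ¬¬R, ¬¬Q.
                        ○ open, literals {Q=true, R=true, S=true}.
              branch 1.2.1.2 (add ¬S, ¬Q):
                ¬((¬R → S) ∧ (P ∧ (¬R ∨ ¬Q))): β-rule — branch into ¬(¬R → S)  //  ¬(P ∧ (¬R ∨ ¬Q)).
                  branch 1.2.1.2.1 (add ¬(¬R → S)):
                    ¬(¬R → S): α-rule — add ¬R, ¬S.
                    ○ open, literals {Q=false, R=false, S=false}.
                  branch 1.2.1.2.2 (add ¬(P ∧ (¬R ∨ ¬Q))):
                    ¬(P ∧ (¬R ∨ ¬Q)): β-rule — branch into ¬P  //  ¬(¬R ∨ ¬Q).
                      branch 1.2.1.2.2.1 (add ¬P):
                        ○ open, literals {P=false, Q=false, S=false}.
                      branch 1.2.1.2.2.2 (add ¬(¬R ∨ ¬Q)):
                        ¬(¬R ∨ ¬Q): α-rule — add ¬¬R, ¬¬Q.
                        × closes — contains both Q and ¬Q.
          branch 1.2.2 (add ¬(S ↔ Q), ¬¬((¬R → S) ∧ (P ∧ (¬R ∨ ¬Q)))):
            ¬¬((¬R → S) ∧ (P ∧ (¬R ∨ ¬Q))): α-rule — add (¬R → S), (P ∧ (¬R ∨ ¬Q)).
            (P ∧ (¬R ∨ ¬Q)): α-rule — add P, (¬R ∨ ¬Q).
            ¬(S ↔ Q): β-rule — branch into S, ¬Q  //  ¬S, Q.
              branch 1.2.2.1 (add S, ¬Q):
                (¬R → S): β-rule — branch into ¬¬R  //  S.
                  branch 1.2.2.1.1 (add ¬¬R):
                    (¬R ∨ ¬Q): β-rule — branch into ¬R  //  ¬Q.
                      branch 1.2.2.1.1.1 (add ¬R):
                        × closes — contains both R and ¬R.
                      branch 1.2.2.1.1.2 (add ¬Q):
                        ○ open, literals {P=true, Q=false, R=true, S=true}.
                  branch 1.2.2.1.2 (add S):
                    (¬R ∨ ¬Q): β-rule — branch into ¬R  //  ¬Q.
                      branch 1.2.2.1.2.1 (add ¬R):
                        ○ open, literals {P=true, Q=false, R=false, S=true}.
                      branch 1.2.2.1.2.2 (add ¬Q):
                        ○ open, literals {P=true, Q=false, S=true}.
              branch 1.2.2.2 (add ¬S, Q):
                (¬R → S): β-rule — branch into ¬¬R  //  S.
                  branch 1.2.2.2.1 (add ¬¬R):
                    (¬R ∨ ¬Q): β-rule — branch into ¬R  //  ¬Q.
                      branch 1.2.2.2.1.1 (add ¬R):
                        × closes — contains both R and ¬R.
                      branch 1.2.2.2.1.2 (add ¬Q):
                        × closes — contains both Q and ¬Q.
                  branch 1.2.2.2.2 (add S):
                    × closes — contains both S and ¬S.
  branch 2 (add Q):
    ○ open, literals {Q=true}.
6 branches closed, 10 open.
An open branch gives a satisfying assignment: P=false.

Satisfiable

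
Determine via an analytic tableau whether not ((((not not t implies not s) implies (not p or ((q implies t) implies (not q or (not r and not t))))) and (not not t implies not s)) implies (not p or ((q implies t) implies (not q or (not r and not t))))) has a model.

Initial set: {not ((((not not t implies not s) implies (not p or ((q implies t) implies (not q or (not r and not t))))) and (not not t implies not s)) implies (not p or ((q implies t) implies (not q or (not r and not t)))))}.
not ((((not not t implies not s) implies (not p or ((q implies t) implies (not q or (not r and not t))))) and (not not t implies not s)) implies (not p or ((q implies t) implies (not q or (not r and not t))))): α-rule — add (((not not t implies not s) implies (not p or ((q implies t) implies (not q or (not r and not t))))) and (not not t implies not s)), not (not p or ((q implies t) implies (not q or (not r and not t)))).
(((not not t implies not s) implies (not p or ((q implies t) implies (not q or (not r and not t))))) and (not not t implies not s)): α-rule — add ((not not t implies not s) implies (not p or ((q implies t) implies (not q or (not r and not t))))), (not not t implies not s).
not (not p or ((q implies t) implies (not q or (not r and not t)))): α-rule — add not not p, not ((q implies t) implies (not q or (not r and not t))).
not ((q implies t) implies (not q or (not r and not t))): α-rule — add (q implies t), not (not q or (not r and not t)).
not (not q or (not r and not t)): α-rule — add not not q, not (not r and not t).
((not not t implies not s) implies (not p or ((q implies t) implies (not q or (not r and not t))))): β-rule — branch into not (not not t implies not s)  //  (not p or ((q implies t) implies (not q or (not r and not t)))).
  branch 1 (add not (not not t implies not s)):
    not (not not t implies not s): α-rule — add not not t, not not s.
    not not t: drop double negation, giving t.
    (not not t implies not s): β-rule — branch into not not not t  //  not s.
      branch 1.1 (add not not not t):
        not not not t: drop double negation, giving not t.
        × closes — contains both t and not t.
      branch 1.2 (add not s):
        × closes — contains both s and not s.
  branch 2 (add (not p or ((q implies t) implies (not q or (not r and not t))))):
    (not not t implies not s): β-rule — branch into not not not t  //  not s.
      branch 2.1 (add not not not t):
        not not not t: drop double negation, giving not t.
        (q implies t): β-rule — branch into not q  //  t.
          branch 2.1.1 (add not q):
            × closes — contains both q and not q.
          branch 2.1.2 (add t):
            × closes — contains both t and not t.
      branch 2.2 (add not s):
        (q implies t): β-rule — branch into not q  //  t.
          branch 2.2.1 (add not q):
            × closes — contains both q and not q.
          branch 2.2.2 (add t):
            not (not r and not t): β-rule — branch into not not r  //  not not t.
              branch 2.2.2.1 (add not not r):
                (not p or ((q implies t) implies (not q or (not r and not t)))): β-rule — branch into not p  //  ((q implies t) implies (not q or (not r and not t))).
                  branch 2.2.2.1.1 (add not p):
                    × closes — contains both p and not p.
                  branch 2.2.2.1.2 (add ((q implies t) implies (not q or (not r and not t)))):
                    ((q implies t) implies (not q or (not r and not t))): β-rule — branch into not (q implies t)  //  (not q or (not r and not t)).
                      branch 2.2.2.1.2.1 (add not (q implies t)):
                        not (q implies t): α-rule — add q, not t.
                        × closes — contains both t and not t.
                      branch 2.2.2.1.2.2 (add (not q or (not r and not t))):
                        (not q or (not r and not t)): β-rule — branch into not q  //  (not r and not t).
                          branch 2.2.2.1.2.2.1 (add not q):
                            × closes — contains both q and not q.
                          branch 2.2.2.1.2.2.2 (add (not r and not t)):
                            (not r and not t): α-rule — add not r, not t.
                            × closes — contains both r and not r.
              branch 2.2.2.2 (add not not t):
                (not p or ((q implies t) implies (not q or (not r and not t)))): β-rule — branch into not p  //  ((q implies t) implies (not q or (not r and not t))).
                  branch 2.2.2.2.1 (add not p):
                    × closes — contains both p and not p.
                  branch 2.2.2.2.2 (add ((q implies t) implies (not q or (not r and not t)))):
                    ((q implies t) implies (not q or (not r and not t))): β-rule — branch into not (q implies t)  //  (not q or (not r and not t)).
                      branch 2.2.2.2.2.1 (add not (q implies t)):
                        not (q implies t): α-rule — add q, not t.
                        × closes — contains both t and not t.
                      branch 2.2.2.2.2.2 (add (not q or (not r and not t))):
                        (not q or (not r and not t)): β-rule — branch into not q  //  (not r and not t).
                          branch 2.2.2.2.2.2.1 (add not q):
                            × closes — contains both q and not q.
                          branch 2.2.2.2.2.2.2 (add (not r and not t)):
                            (not r and not t): α-rule — add not r, not t.
                            × closes — contains both t and not t.
All 13 branches close.
Every branch closed; the formula is unsatisfiable.

Unsatisfiable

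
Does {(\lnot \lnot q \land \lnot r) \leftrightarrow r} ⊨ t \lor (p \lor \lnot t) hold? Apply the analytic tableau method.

Initial set: {((\lnot \lnot q \land \lnot r) \leftrightarrow r); \lnot (t \lor (p \lor \lnot t))}.
\lnot (t \lor (p \lor \lnot t)): α-rule — add \lnot t, \lnot (p \lor \lnot t).
\lnot (p \lor \lnot t): α-rule — add \lnot p, \lnot \lnot t.
× closes — contains both t and \lnot t.
All 1 branch closes.
Every branch closed, so the premises entail the conclusion.

Yes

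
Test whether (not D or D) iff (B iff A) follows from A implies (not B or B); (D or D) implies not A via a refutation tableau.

Initial set: {(A implies (not B or B)); ((D or D) implies not A); not ((not D or D) iff (B iff A))}.
(A implies (not B or B)): β-rule — branch into not A  //  (not B or B).
  branch 1 (add not A):
    ((D or D) implies not A): β-rule — branch into not (D or D)  //  not A.
      branch 1.1 (add not (D or D)):
        not (D or D): α-rule — add not D, not D.
        not ((not D or D) iff (B iff A)): β-rule — branch into (not D or D), not (B iff A)  //  not (not D or D), (B iff A).
          branch 1.1.1 (add (not D or D), not (B iff A)):
            (not D or D): β-rule — branch into not D  //  D.
              branch 1.1.1.1 (add not D):
                not (B iff A): β-rule — branch into B, not A  //  not B, A.
                  branch 1.1.1.1.1 (add B, not A):
                    ○ open, literals {A=F, B=T, D=F}.
                  branch 1.1.1.1.2 (add not B, A):
                    × closes — contains both A and not A.
              branch 1.1.1.2 (add D):
                × closes — contains both D and not D.
          branch 1.1.2 (add not (not D or D), (B iff A)):
            not (not D or D): α-rule — add not not D, not D.
            × closes — contains both D and not D.
      branch 1.2 (add not A):
        not ((not D or D) iff (B iff A)): β-rule — branch into (not D or D), not (B iff A)  //  not (not D or D), (B iff A).
          branch 1.2.1 (add (not D or D), not (B iff A)):
            (not D or D): β-rule — branch into not D  //  D.
              branch 1.2.1.1 (add not D):
                not (B iff A): β-rule — branch into B, not A  //  not B, A.
                  branch 1.2.1.1.1 (add B, not A):
                    ○ open, literals {A=F, B=T, D=F}.
                  branch 1.2.1.1.2 (add not B, A):
                    × closes — contains both A and not A.
              branch 1.2.1.2 (add D):
                not (B iff A): β-rule — branch into B, not A  //  not B, A.
                  branch 1.2.1.2.1 (add B, not A):
                    ○ open, literals {A=F, B=T, D=T}.
                  branch 1.2.1.2.2 (add not B, A):
                    × closes — contains both A and not A.
          branch 1.2.2 (add not (not D or D), (B iff A)):
            not (not D or D): α-rule — add not not D, not D.
            × closes — contains both D and not D.
  branch 2 (add (not B or B)):
    ((D or D) implies not A): β-rule — branch into not (D or D)  //  not A.
      branch 2.1 (add not (D or D)):
        not (D or D): α-rule — add not D, not D.
        not ((not D or D) iff (B iff A)): β-rule — branch into (not D or D), not (B iff A)  //  not (not D or D), (B iff A).
          branch 2.1.1 (add (not D or D), not (B iff A)):
            (not B or B): β-rule — branch into not B  //  B.
              branch 2.1.1.1 (add not B):
                (not D or D): β-rule — branch into not D  //  D.
                  branch 2.1.1.1.1 (add not D):
                    not (B iff A): β-rule — branch into B, not A  //  not B, A.
                      branch 2.1.1.1.1.1 (add B, not A):
                        × closes — contains both B and not B.
                      branch 2.1.1.1.1.2 (add not B, A):
                        ○ open, literals {A=T, B=F, D=F}.
                  branch 2.1.1.1.2 (add D):
                    × closes — contains both D and not D.
              branch 2.1.1.2 (add B):
                (not D or D): β-rule — branch into not D  //  D.
                  branch 2.1.1.2.1 (add not D):
                    not (B iff A): β-rule — branch into B, not A  //  not B, A.
                      branch 2.1.1.2.1.1 (add B, not A):
                        ○ open, literals {A=F, B=T, D=F}.
                      branch 2.1.1.2.1.2 (add not B, A):
                        × closes — contains both B and not B.
                  branch 2.1.1.2.2 (add D):
                    × closes — contains both D and not D.
          branch 2.1.2 (add not (not D or D), (B iff A)):
            not (not D or D): α-rule — add not not D, not D.
            × closes — contains both D and not D.
      branch 2.2 (add not A):
        not ((not D or D) iff (B iff A)): β-rule — branch into (not D or D), not (B iff A)  //  not (not D or D), (B iff A).
          branch 2.2.1 (add (not D or D), not (B iff A)):
            (not B or B): β-rule — branch into not B  //  B.
              branch 2.2.1.1 (add not B):
                (not D or D): β-rule — branch into not D  //  D.
                  branch 2.2.1.1.1 (add not D):
                    not (B iff A): β-rule — branch into B, not A  //  not B, A.
                      branch 2.2.1.1.1.1 (add B, not A):
                        × closes — contains both B and not B.
                      branch 2.2.1.1.1.2 (add not B, A):
                        × closes — contains both A and not A.
                  branch 2.2.1.1.2 (add D):
                    not (B iff A): β-rule — branch into B, not A  //  not B, A.
                      branch 2.2.1.1.2.1 (add B, not A):
                        × closes — contains both B and not B.
                      branch 2.2.1.1.2.2 (add not B, A):
                        × closes — contains both A and not A.
              branch 2.2.1.2 (add B):
                (not D or D): β-rule — branch into not D  //  D.
                  branch 2.2.1.2.1 (add not D):
                    not (B iff A): β-rule — branch into B, not A  //  not B, A.
                      branch 2.2.1.2.1.1 (add B, not A):
                        ○ open, literals {A=F, B=T, D=F}.
                      branch 2.2.1.2.1.2 (add not B, A):
                        × closes — contains both B and not B.
                  branch 2.2.1.2.2 (add D):
                    not (B iff A): β-rule — branch into B, not A  //  not B, A.
                      branch 2.2.1.2.2.1 (add B, not A):
                        ○ open, literals {A=F, B=T, D=T}.
                      branch 2.2.1.2.2.2 (add not B, A):
                        × closes — contains both B and not B.
          branch 2.2.2 (add not (not D or D), (B iff A)):
            not (not D or D): α-rule — add not not D, not D.
            × closes — contains both D and not D.
18 branches closed, 7 open.
An open branch gives a countermodel: A=F, B=T, D=F (unmentioned atoms arbitrary); the premises hold there but the conclusion fails.

No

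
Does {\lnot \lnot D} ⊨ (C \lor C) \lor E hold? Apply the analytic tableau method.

No

Initial set: {T \lnot \lnot D; F ((C \lor C) \lor E)}.
T \lnot \lnot D: drop double negation, giving T D.
F ((C \lor C) \lor E): α-rule — add F (C \lor C), F E.
F (C \lor C): α-rule — add F C, F C.
○ open, literals {C=false, D=true, E=false}.
0 branches closed, 1 open.
An open branch gives a countermodel: C=false, D=true, E=false (unmentioned atoms arbitrary); the premises hold there but the conclusion fails.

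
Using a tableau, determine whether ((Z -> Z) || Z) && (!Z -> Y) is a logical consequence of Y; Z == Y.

Yes

Initial set: {Y; (Z == Y); !(((Z -> Z) || Z) && (!Z -> Y))}.
(Z == Y): β-rule — branch into Z, Y  //  !Z, !Y.
  branch 1 (add Z, Y):
    !(((Z -> Z) || Z) && (!Z -> Y)): β-rule — branch into !((Z -> Z) || Z)  //  !(!Z -> Y).
      branch 1.1 (add !((Z -> Z) || Z)):
        !((Z -> Z) || Z): α-rule — add !(Z -> Z), !Z.
        × closes — contains both Z and !Z.
      branch 1.2 (add !(!Z -> Y)):
        !(!Z -> Y): α-rule — add !Z, !Y.
        × closes — contains both Z and !Z.
  branch 2 (add !Z, !Y):
    × closes — contains both Y and !Y.
All 3 branches close.
Every branch closed, so the premises entail the conclusion.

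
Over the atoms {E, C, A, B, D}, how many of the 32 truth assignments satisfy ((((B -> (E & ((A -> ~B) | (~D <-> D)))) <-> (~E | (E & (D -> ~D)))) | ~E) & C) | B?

22

Initial set: {T (((((B -> (E & ((A -> ~B) | (~D <-> D)))) <-> (~E | (E & (D -> ~D)))) | ~E) & C) | B)}.
T (((((B -> (E & ((A -> ~B) | (~D <-> D)))) <-> (~E | (E & (D -> ~D)))) | ~E) & C) | B): β-rule — branch into T ((((B -> (E & ((A -> ~B) | (~D <-> D)))) <-> (~E | (E & (D -> ~D)))) | ~E) & C)  //  T B.
  branch 1 (add T ((((B -> (E & ((A -> ~B) | (~D <-> D)))) <-> (~E | (E & (D -> ~D)))) | ~E) & C)):
    T ((((B -> (E & ((A -> ~B) | (~D <-> D)))) <-> (~E | (E & (D -> ~D)))) | ~E) & C): α-rule — add T (((B -> (E & ((A -> ~B) | (~D <-> D)))) <-> (~E | (E & (D -> ~D)))) | ~E), T C.
    T (((B -> (E & ((A -> ~B) | (~D <-> D)))) <-> (~E | (E & (D -> ~D)))) | ~E): β-rule — branch into T ((B -> (E & ((A -> ~B) | (~D <-> D)))) <-> (~E | (E & (D -> ~D))))  //  T ~E.
      branch 1.1 (add T ((B -> (E & ((A -> ~B) | (~D <-> D)))) <-> (~E | (E & (D -> ~D))))):
        T ((B -> (E & ((A -> ~B) | (~D <-> D)))) <-> (~E | (E & (D -> ~D)))): β-rule — branch into T (B -> (E & ((A -> ~B) | (~D <-> D)))), T (~E | (E & (D -> ~D)))  //  F (B -> (E & ((A -> ~B) | (~D <-> D)))), F (~E | (E & (D -> ~D))).
          branch 1.1.1 (add T (B -> (E & ((A -> ~B) | (~D <-> D)))), T (~E | (E & (D -> ~D)))):
            T (B -> (E & ((A -> ~B) | (~D <-> D)))): β-rule — branch into F B  //  T (E & ((A -> ~B) | (~D <-> D))).
              branch 1.1.1.1 (add F B):
                T (~E | (E & (D -> ~D))): β-rule — branch into T ~E  //  T (E & (D -> ~D)).
                  branch 1.1.1.1.1 (add T ~E):
                    ○ open, literals {B=false, C=true, E=false}.
                  branch 1.1.1.1.2 (add T (E & (D -> ~D))):
                    T (E & (D -> ~D)): α-rule — add T E, T (D -> ~D).
                    T (D -> ~D): β-rule — branch into F D  //  T ~D.
                      branch 1.1.1.1.2.1 (add F D):
                        ○ open, literals {B=false, C=true, D=false, E=true}.
                      branch 1.1.1.1.2.2 (add T ~D):
                        ○ open, literals {B=false, C=true, D=false, E=true}.
              branch 1.1.1.2 (add T (E & ((A -> ~B) | (~D <-> D)))):
                T (E & ((A -> ~B) | (~D <-> D))): α-rule — add T E, T ((A -> ~B) | (~D <-> D)).
                T (~E | (E & (D -> ~D))): β-rule — branch into T ~E  //  T (E & (D -> ~D)).
                  branch 1.1.1.2.1 (add T ~E):
                    × closes — contains both E and ~E.
                  branch 1.1.1.2.2 (add T (E & (D -> ~D))):
                    T (E & (D -> ~D)): α-rule — add T E, T (D -> ~D).
                    T ((A -> ~B) | (~D <-> D)): β-rule — branch into T (A -> ~B)  //  T (~D <-> D).
                      branch 1.1.1.2.2.1 (add T (A -> ~B)):
                        T (D -> ~D): β-rule — branch into F D  //  T ~D.
                          branch 1.1.1.2.2.1.1 (add F D):
                            T (A -> ~B): β-rule — branch into F A  //  T ~B.
                              branch 1.1.1.2.2.1.1.1 (add F A):
                                ○ open, literals {A=false, C=true, D=false, E=true}.
                              branch 1.1.1.2.2.1.1.2 (add T ~B):
                                ○ open, literals {B=false, C=true, D=false, E=true}.
                          branch 1.1.1.2.2.1.2 (add T ~D):
                            T (A -> ~B): β-rule — branch into F A  //  T ~B.
                              branch 1.1.1.2.2.1.2.1 (add F A):
                                ○ open, literals {A=false, C=true, D=false, E=true}.
                              branch 1.1.1.2.2.1.2.2 (add T ~B):
                                ○ open, literals {B=false, C=true, D=false, E=true}.
                      branch 1.1.1.2.2.2 (add T (~D <-> D)):
                        T (D -> ~D): β-rule — branch into F D  //  T ~D.
                          branch 1.1.1.2.2.2.1 (add F D):
                            T (~D <-> D): β-rule — branch into T ~D, T D  //  F ~D, F D.
                              branch 1.1.1.2.2.2.1.1 (add T ~D, T D):
                                × closes — contains both D and ~D.
                              branch 1.1.1.2.2.2.1.2 (add F ~D, F D):
                                × closes — contains both D and ~D.
                          branch 1.1.1.2.2.2.2 (add T ~D):
                            T (~D <-> D): β-rule — branch into T ~D, T D  //  F ~D, F D.
                              branch 1.1.1.2.2.2.2.1 (add T ~D, T D):
                                × closes — contains both D and ~D.
                              branch 1.1.1.2.2.2.2.2 (add F ~D, F D):
                                × closes — contains both D and ~D.
          branch 1.1.2 (add F (B -> (E & ((A -> ~B) | (~D <-> D)))), F (~E | (E & (D -> ~D)))):
            F (B -> (E & ((A -> ~B) | (~D <-> D)))): α-rule — add T B, F (E & ((A -> ~B) | (~D <-> D))).
            F (~E | (E & (D -> ~D))): α-rule — add F ~E, F (E & (D -> ~D)).
            F (E & ((A -> ~B) | (~D <-> D))): β-rule — branch into F E  //  F ((A -> ~B) | (~D <-> D)).
              branch 1.1.2.1 (add F E):
                × closes — contains both E and ~E.
              branch 1.1.2.2 (add F ((A -> ~B) | (~D <-> D))):
                F ((A -> ~B) | (~D <-> D)): α-rule — add F (A -> ~B), F (~D <-> D).
                F (A -> ~B): α-rule — add T A, F ~B.
                F (E & (D -> ~D)): β-rule — branch into F E  //  F (D -> ~D).
                  branch 1.1.2.2.1 (add F E):
                    × closes — contains both E and ~E.
                  branch 1.1.2.2.2 (add F (D -> ~D)):
                    F (D -> ~D): α-rule — add T D, F ~D.
                    F (~D <-> D): β-rule — branch into T ~D, F D  //  F ~D, T D.
                      branch 1.1.2.2.2.1 (add T ~D, F D):
                        × closes — contains both D and ~D.
                      branch 1.1.2.2.2.2 (add F ~D, T D):
                        ○ open, literals {A=true, B=true, C=true, D=true, E=true}.
      branch 1.2 (add T ~E):
        ○ open, literals {C=true, E=false}.
  branch 2 (add T B):
    ○ open, literals {B=true}.
8 branches closed, 10 open.
Each open branch fixes some atoms; the unmentioned ones are free. Counting distinct full assignments: branch {B=false, C=true, E=false} (A, D) contributes 4 new; branch {B=false, C=true, D=false, E=true} (A) contributes 2 new; branch {B=false, C=true, D=false, E=true} (A) contributes 0 new; branch {A=false, C=true, D=false, E=true} (B) contributes 1 new; branch {B=false, C=true, D=false, E=true} (A) contributes 0 new; branch {A=false, C=true, D=false, E=true} (B) contributes 0 new; branch {B=false, C=true, D=false, E=true} (A) contributes 0 new; branch {A=true, B=true, C=true, D=true, E=true} (none free) contributes 1 new; branch {C=true, E=false} (A, B, D) contributes 4 new; branch {B=true} (E, C, A, D) contributes 10 new. Total: 22.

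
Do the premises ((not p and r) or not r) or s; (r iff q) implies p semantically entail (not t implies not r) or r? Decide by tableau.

Yes

Initial set: {(((not p and r) or not r) or s); ((r iff q) implies p); not ((not t implies not r) or r)}.
not ((not t implies not r) or r): α-rule — add not (not t implies not r), not r.
not (not t implies not r): α-rule — add not t, not not r.
× closes — contains both r and not r.
All 1 branch closes.
Every branch closed, so the premises entail the conclusion.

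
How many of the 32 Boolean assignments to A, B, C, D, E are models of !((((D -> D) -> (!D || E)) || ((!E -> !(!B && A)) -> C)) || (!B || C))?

Initial set: {!((((D -> D) -> (!D || E)) || ((!E -> !(!B && A)) -> C)) || (!B || C))}.
!((((D -> D) -> (!D || E)) || ((!E -> !(!B && A)) -> C)) || (!B || C)): α-rule — add !(((D -> D) -> (!D || E)) || ((!E -> !(!B && A)) -> C)), !(!B || C).
!(((D -> D) -> (!D || E)) || ((!E -> !(!B && A)) -> C)): α-rule — add !((D -> D) -> (!D || E)), !((!E -> !(!B && A)) -> C).
!(!B || C): α-rule — add !!B, !C.
!((D -> D) -> (!D || E)): α-rule — add (D -> D), !(!D || E).
!((!E -> !(!B && A)) -> C): α-rule — add (!E -> !(!B && A)), !C.
!(!D || E): α-rule — add !!D, !E.
(D -> D): β-rule — branch into !D  //  D.
  branch 1 (add !D):
    × closes — contains both D and !D.
  branch 2 (add D):
    (!E -> !(!B && A)): β-rule — branch into !!E  //  !(!B && A).
      branch 2.1 (add !!E):
        × closes — contains both E and !E.
      branch 2.2 (add !(!B && A)):
        !(!B && A): β-rule — branch into !!B  //  !A.
          branch 2.2.1 (add !!B):
            ○ open, literals {B=T, C=F, D=T, E=F}.
          branch 2.2.2 (add !A):
            ○ open, literals {A=F, B=T, C=F, D=T, E=F}.
2 branches closed, 2 open.
Each open branch fixes some atoms; the unmentioned ones are free. Counting distinct full assignments: branch {B=T, C=F, D=T, E=F} (A) contributes 2 new; branch {A=F, B=T, C=F, D=T, E=F} (none free) contributes 0 new. Total: 2.

2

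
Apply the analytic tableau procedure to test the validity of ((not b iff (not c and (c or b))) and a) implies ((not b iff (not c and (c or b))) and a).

Valid

Assume the negation and expand:
Initial set: {F (((not b iff (not c and (c or b))) and a) implies ((not b iff (not c and (c or b))) and a))}.
F (((not b iff (not c and (c or b))) and a) implies ((not b iff (not c and (c or b))) and a)): α-rule — add T ((not b iff (not c and (c or b))) and a), F ((not b iff (not c and (c or b))) and a).
T ((not b iff (not c and (c or b))) and a): α-rule — add T (not b iff (not c and (c or b))), T a.
F ((not b iff (not c and (c or b))) and a): β-rule — branch into F (not b iff (not c and (c or b)))  //  F a.
  branch 1 (add F (not b iff (not c and (c or b)))):
    T (not b iff (not c and (c or b))): β-rule — branch into T not b, T (not c and (c or b))  //  F not b, F (not c and (c or b)).
      branch 1.1 (add T not b, T (not c and (c or b))):
        T (not c and (c or b)): α-rule — add T not c, T (c or b).
        F (not b iff (not c and (c or b))): β-rule — branch into T not b, F (not c and (c or b))  //  F not b, T (not c and (c or b)).
          branch 1.1.1 (add T not b, F (not c and (c or b))):
            T (c or b): β-rule — branch into T c  //  T b.
              branch 1.1.1.1 (add T c):
                × closes — contains both c and not c.
              branch 1.1.1.2 (add T b):
                × closes — contains both b and not b.
          branch 1.1.2 (add F not b, T (not c and (c or b))):
            × closes — contains both b and not b.
      branch 1.2 (add F not b, F (not c and (c or b))):
        F (not b iff (not c and (c or b))): β-rule — branch into T not b, F (not c and (c or b))  //  F not b, T (not c and (c or b)).
          branch 1.2.1 (add T not b, F (not c and (c or b))):
            × closes — contains both b and not b.
          branch 1.2.2 (add F not b, T (not c and (c or b))):
            T (not c and (c or b)): α-rule — add T not c, T (c or b).
            F (not c and (c or b)): β-rule — branch into F not c  //  F (c or b).
              branch 1.2.2.1 (add F not c):
                × closes — contains both c and not c.
              branch 1.2.2.2 (add F (c or b)):
                F (c or b): α-rule — add F c, F b.
                × closes — contains both b and not b.
  branch 2 (add F a):
    × closes — contains both a and not a.
All 7 branches close.
Every branch closed, so the negation is unsatisfiable and the formula is valid.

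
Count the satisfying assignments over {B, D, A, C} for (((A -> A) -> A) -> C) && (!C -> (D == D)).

12

Initial set: {T ((((A -> A) -> A) -> C) && (!C -> (D == D)))}.
T ((((A -> A) -> A) -> C) && (!C -> (D == D))): α-rule — add T (((A -> A) -> A) -> C), T (!C -> (D == D)).
T (((A -> A) -> A) -> C): β-rule — branch into F ((A -> A) -> A)  //  T C.
  branch 1 (add F ((A -> A) -> A)):
    F ((A -> A) -> A): α-rule — add T (A -> A), F A.
    T (!C -> (D == D)): β-rule — branch into F !C  //  T (D == D).
      branch 1.1 (add F !C):
        T (A -> A): β-rule — branch into F A  //  T A.
          branch 1.1.1 (add F A):
            ○ open, literals {A=0, C=1}.
          branch 1.1.2 (add T A):
            × closes — contains both A and !A.
      branch 1.2 (add T (D == D)):
        T (A -> A): β-rule — branch into F A  //  T A.
          branch 1.2.1 (add F A):
            T (D == D): β-rule — branch into T D, T D  //  F D, F D.
              branch 1.2.1.1 (add T D, T D):
                ○ open, literals {A=0, D=1}.
              branch 1.2.1.2 (add F D, F D):
                ○ open, literals {A=0, D=0}.
          branch 1.2.2 (add T A):
            × closes — contains both A and !A.
  branch 2 (add T C):
    T (!C -> (D == D)): β-rule — branch into F !C  //  T (D == D).
      branch 2.1 (add F !C):
        ○ open, literals {C=1}.
      branch 2.2 (add T (D == D)):
        T (D == D): β-rule — branch into T D, T D  //  F D, F D.
          branch 2.2.1 (add T D, T D):
            ○ open, literals {C=1, D=1}.
          branch 2.2.2 (add F D, F D):
            ○ open, literals {C=1, D=0}.
2 branches closed, 6 open.
Each open branch fixes some atoms; the unmentioned ones are free. Counting distinct full assignments: branch {A=0, C=1} (B, D) contributes 4 new; branch {A=0, D=1} (B, C) contributes 2 new; branch {A=0, D=0} (B, C) contributes 2 new; branch {C=1} (B, D, A) contributes 4 new; branch {C=1, D=1} (B, A) contributes 0 new; branch {C=1, D=0} (B, A) contributes 0 new. Total: 12.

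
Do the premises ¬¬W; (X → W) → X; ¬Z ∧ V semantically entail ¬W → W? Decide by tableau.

Yes

Initial set: {T ¬¬W; T ((X → W) → X); T (¬Z ∧ V); F (¬W → W)}.
T ¬¬W: drop double negation, giving T W.
T (¬Z ∧ V): α-rule — add T ¬Z, T V.
F (¬W → W): α-rule — add T ¬W, F W.
× closes — contains both W and ¬W.
All 1 branch closes.
Every branch closed, so the premises entail the conclusion.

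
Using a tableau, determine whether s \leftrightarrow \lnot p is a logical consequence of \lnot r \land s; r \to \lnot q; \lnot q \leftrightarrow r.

No

Initial set: {(\lnot r \land s); (r \to \lnot q); (\lnot q \leftrightarrow r); \lnot (s \leftrightarrow \lnot p)}.
(\lnot r \land s): α-rule — add \lnot r, s.
(r \to \lnot q): β-rule — branch into \lnot r  //  \lnot q.
  branch 1 (add \lnot r):
    (\lnot q \leftrightarrow r): β-rule — branch into \lnot q, r  //  \lnot \lnot q, \lnot r.
      branch 1.1 (add \lnot q, r):
        × closes — contains both r and \lnot r.
      branch 1.2 (add \lnot \lnot q, \lnot r):
        \lnot (s \leftrightarrow \lnot p): β-rule — branch into s, \lnot \lnot p  //  \lnot s, \lnot p.
          branch 1.2.1 (add s, \lnot \lnot p):
            ○ open, literals {p=T, q=T, r=F, s=T}.
          branch 1.2.2 (add \lnot s, \lnot p):
            × closes — contains both s and \lnot s.
  branch 2 (add \lnot q):
    (\lnot q \leftrightarrow r): β-rule — branch into \lnot q, r  //  \lnot \lnot q, \lnot r.
      branch 2.1 (add \lnot q, r):
        × closes — contains both r and \lnot r.
      branch 2.2 (add \lnot \lnot q, \lnot r):
        × closes — contains both q and \lnot q.
4 branches closed, 1 open.
An open branch gives a countermodel: p=T, q=T, r=F, s=T (unmentioned atoms arbitrary); the premises hold there but the conclusion fails.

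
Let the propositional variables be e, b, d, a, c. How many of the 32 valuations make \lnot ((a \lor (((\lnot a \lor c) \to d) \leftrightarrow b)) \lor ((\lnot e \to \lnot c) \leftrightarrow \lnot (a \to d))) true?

6

Initial set: {T \lnot ((a \lor (((\lnot a \lor c) \to d) \leftrightarrow b)) \lor ((\lnot e \to \lnot c) \leftrightarrow \lnot (a \to d)))}.
T \lnot ((a \lor (((\lnot a \lor c) \to d) \leftrightarrow b)) \lor ((\lnot e \to \lnot c) \leftrightarrow \lnot (a \to d))): α-rule — add F (a \lor (((\lnot a \lor c) \to d) \leftrightarrow b)), F ((\lnot e \to \lnot c) \leftrightarrow \lnot (a \to d)).
F (a \lor (((\lnot a \lor c) \to d) \leftrightarrow b)): α-rule — add F a, F (((\lnot a \lor c) \to d) \leftrightarrow b).
F ((\lnot e \to \lnot c) \leftrightarrow \lnot (a \to d)): β-rule — branch into T (\lnot e \to \lnot c), F \lnot (a \to d)  //  F (\lnot e \to \lnot c), T \lnot (a \to d).
  branch 1 (add T (\lnot e \to \lnot c), F \lnot (a \to d)):
    F (((\lnot a \lor c) \to d) \leftrightarrow b): β-rule — branch into T ((\lnot a \lor c) \to d), F b  //  F ((\lnot a \lor c) \to d), T b.
      branch 1.1 (add T ((\lnot a \lor c) \to d), F b):
        T (\lnot e \to \lnot c): β-rule — branch into F \lnot e  //  T \lnot c.
          branch 1.1.1 (add F \lnot e):
            F \lnot (a \to d): β-rule — branch into F a  //  T d.
              branch 1.1.1.1 (add F a):
                T ((\lnot a \lor c) \to d): β-rule — branch into F (\lnot a \lor c)  //  T d.
                  branch 1.1.1.1.1 (add F (\lnot a \lor c)):
                    F (\lnot a \lor c): α-rule — add F \lnot a, F c.
                    × closes — contains both a and \lnot a.
                  branch 1.1.1.1.2 (add T d):
                    ○ open, literals {a=F, b=F, d=T, e=T}.
              branch 1.1.1.2 (add T d):
                T ((\lnot a \lor c) \to d): β-rule — branch into F (\lnot a \lor c)  //  T d.
                  branch 1.1.1.2.1 (add F (\lnot a \lor c)):
                    F (\lnot a \lor c): α-rule — add F \lnot a, F c.
                    × closes — contains both a and \lnot a.
                  branch 1.1.1.2.2 (add T d):
                    ○ open, literals {a=F, b=F, d=T, e=T}.
          branch 1.1.2 (add T \lnot c):
            F \lnot (a \to d): β-rule — branch into F a  //  T d.
              branch 1.1.2.1 (add F a):
                T ((\lnot a \lor c) \to d): β-rule — branch into F (\lnot a \lor c)  //  T d.
                  branch 1.1.2.1.1 (add F (\lnot a \lor c)):
                    F (\lnot a \lor c): α-rule — add F \lnot a, F c.
                    × closes — contains both a and \lnot a.
                  branch 1.1.2.1.2 (add T d):
                    ○ open, literals {a=F, b=F, c=F, d=T}.
              branch 1.1.2.2 (add T d):
                T ((\lnot a \lor c) \to d): β-rule — branch into F (\lnot a \lor c)  //  T d.
                  branch 1.1.2.2.1 (add F (\lnot a \lor c)):
                    F (\lnot a \lor c): α-rule — add F \lnot a, F c.
                    × closes — contains both a and \lnot a.
                  branch 1.1.2.2.2 (add T d):
                    ○ open, literals {a=F, b=F, c=F, d=T}.
      branch 1.2 (add F ((\lnot a \lor c) \to d), T b):
        F ((\lnot a \lor c) \to d): α-rule — add T (\lnot a \lor c), F d.
        T (\lnot e \to \lnot c): β-rule — branch into F \lnot e  //  T \lnot c.
          branch 1.2.1 (add F \lnot e):
            F \lnot (a \to d): β-rule — branch into F a  //  T d.
              branch 1.2.1.1 (add F a):
                T (\lnot a \lor c): β-rule — branch into T \lnot a  //  T c.
                  branch 1.2.1.1.1 (add T \lnot a):
                    ○ open, literals {a=F, b=T, d=F, e=T}.
                  branch 1.2.1.1.2 (add T c):
                    ○ open, literals {a=F, b=T, c=T, d=F, e=T}.
              branch 1.2.1.2 (add T d):
                × closes — contains both d and \lnot d.
          branch 1.2.2 (add T \lnot c):
            F \lnot (a \to d): β-rule — branch into F a  //  T d.
              branch 1.2.2.1 (add F a):
                T (\lnot a \lor c): β-rule — branch into T \lnot a  //  T c.
                  branch 1.2.2.1.1 (add T \lnot a):
                    ○ open, literals {a=F, b=T, c=F, d=F}.
                  branch 1.2.2.1.2 (add T c):
                    × closes — contains both c and \lnot c.
              branch 1.2.2.2 (add T d):
                × closes — contains both d and \lnot d.
  branch 2 (add F (\lnot e \to \lnot c), T \lnot (a \to d)):
    F (\lnot e \to \lnot c): α-rule — add T \lnot e, F \lnot c.
    T \lnot (a \to d): α-rule — add T a, F d.
    × closes — contains both a and \lnot a.
8 branches closed, 7 open.
Each open branch fixes some atoms; the unmentioned ones are free. Counting distinct full assignments: branch {a=F, b=F, d=T, e=T} (c) contributes 2 new; branch {a=F, b=F, d=T, e=T} (c) contributes 0 new; branch {a=F, b=F, c=F, d=T} (e) contributes 1 new; branch {a=F, b=F, c=F, d=T} (e) contributes 0 new; branch {a=F, b=T, d=F, e=T} (c) contributes 2 new; branch {a=F, b=T, c=T, d=F, e=T} (none free) contributes 0 new; branch {a=F, b=T, c=F, d=F} (e) contributes 1 new. Total: 6.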